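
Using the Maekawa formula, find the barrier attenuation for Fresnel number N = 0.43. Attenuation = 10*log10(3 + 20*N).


3 + 20*N = 3 + 20*0.43 = 11.6
Att = 10*log10(11.6) = 10.645 dB


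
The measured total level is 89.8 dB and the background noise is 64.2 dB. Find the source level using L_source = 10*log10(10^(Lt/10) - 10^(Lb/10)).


10^(89.8/10) = 9.54993e+08
10^(64.2/10) = 2.63027e+06
Difference = 9.54993e+08 - 2.63027e+06 = 9.52363e+08
L_source = 10*log10(9.52363e+08) = 89.788 dB


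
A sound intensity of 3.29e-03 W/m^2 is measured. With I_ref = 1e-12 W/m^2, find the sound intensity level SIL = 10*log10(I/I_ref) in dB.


I / I_ref = 3.29e-03 / 1e-12 = 3.29e+09
SIL = 10 * log10(3.29e+09) = 95.172 dB


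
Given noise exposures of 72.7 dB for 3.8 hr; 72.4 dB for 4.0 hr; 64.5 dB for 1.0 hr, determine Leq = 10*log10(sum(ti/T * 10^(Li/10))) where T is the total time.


T_total = 3.8 + 4.0 + 1.0 = 8.8 hr
(3.8/8.8) * 10^(72.7/10) = 8.04083e+06
(4.0/8.8) * 10^(72.4/10) = 7.89909e+06
(1.0/8.8) * 10^(64.5/10) = 320271
Sum = 8.04083e+06 + 7.89909e+06 + 320271 = 1.62602e+07
Leq = 10*log10(1.62602e+07) = 72.111 dB


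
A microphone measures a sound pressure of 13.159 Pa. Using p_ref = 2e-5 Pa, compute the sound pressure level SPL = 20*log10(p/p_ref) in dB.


p / p_ref = 13.159 / 2e-5 = 657950
SPL = 20 * log10(657950) = 116.36 dB


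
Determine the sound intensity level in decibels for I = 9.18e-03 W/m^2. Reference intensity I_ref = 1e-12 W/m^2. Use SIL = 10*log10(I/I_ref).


I / I_ref = 9.18e-03 / 1e-12 = 9.18e+09
SIL = 10 * log10(9.18e+09) = 99.628 dB


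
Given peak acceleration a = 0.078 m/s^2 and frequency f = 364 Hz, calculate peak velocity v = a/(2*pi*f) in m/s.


omega = 2*pi*f = 2*pi*364 = 2287.08 rad/s
v = a / omega = 0.078 / 2287.08 = 3.4105e-05 m/s


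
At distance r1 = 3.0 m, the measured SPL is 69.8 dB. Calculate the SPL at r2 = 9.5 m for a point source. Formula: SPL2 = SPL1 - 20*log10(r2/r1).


r2/r1 = 9.5/3.0 = 3.16667
Correction = 20*log10(3.16667) = 10.0121 dB
SPL2 = 69.8 - 10.0121 = 59.788 dB


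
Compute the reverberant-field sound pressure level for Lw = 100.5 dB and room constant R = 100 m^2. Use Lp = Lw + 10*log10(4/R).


4/R = 4/100 = 0.04
Lp = 100.5 + 10*log10(0.04) = 86.521 dB


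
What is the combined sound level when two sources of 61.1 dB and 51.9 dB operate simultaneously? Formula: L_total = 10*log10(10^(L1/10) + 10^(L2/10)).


10^(61.1/10) = 1.28825e+06
10^(51.9/10) = 154882
Sum = 1.28825e+06 + 154882 = 1.44313e+06
L_total = 10*log10(1.44313e+06) = 61.593 dB


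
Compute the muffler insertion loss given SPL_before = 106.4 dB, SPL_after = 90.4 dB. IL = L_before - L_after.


Insertion loss = SPL without muffler - SPL with muffler
IL = 106.4 - 90.4 = 16 dB


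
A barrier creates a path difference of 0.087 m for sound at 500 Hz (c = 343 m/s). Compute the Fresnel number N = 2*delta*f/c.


N = 2*delta*f/c = 2*delta/lambda, where lambda = c/f
lambda = 343 / 500 = 0.686 m
N = 2 * 0.087 / 0.686 = 0.25364


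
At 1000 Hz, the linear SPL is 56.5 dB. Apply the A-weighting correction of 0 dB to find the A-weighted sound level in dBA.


A-weighting table: 1000 Hz -> 0 dB correction
SPL_A = SPL + correction = 56.5 + (0) = 56.5 dBA


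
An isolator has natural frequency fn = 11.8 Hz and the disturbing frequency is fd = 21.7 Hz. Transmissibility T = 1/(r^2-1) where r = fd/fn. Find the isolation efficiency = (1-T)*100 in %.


r = 21.7 / 11.8 = 1.83898
r^2 - 1 = 1.83898^2 - 1 = 2.38185
T = 1/2.38185 = 0.419842
Efficiency = (1 - 0.419842)*100 = 58.016 %


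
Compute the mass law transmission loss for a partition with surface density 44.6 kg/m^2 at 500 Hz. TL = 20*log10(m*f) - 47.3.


m * f = 44.6 * 500 = 22300
20*log10(22300) = 86.9661 dB
TL = 86.9661 - 47.3 = 39.666 dB


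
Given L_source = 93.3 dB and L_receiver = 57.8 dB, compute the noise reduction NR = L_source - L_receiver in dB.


NR = L_source - L_receiver (difference between source and receiving room levels)
NR = 93.3 - 57.8 = 35.5 dB


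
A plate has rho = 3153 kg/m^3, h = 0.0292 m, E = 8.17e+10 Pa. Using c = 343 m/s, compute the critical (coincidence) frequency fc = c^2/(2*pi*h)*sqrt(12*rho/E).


12*rho/E = 12*3153/8.17e+10 = 4.63109e-07
sqrt(12*rho/E) = sqrt(4.63109e-07) = 0.000680521
c^2/(2*pi*h) = 343^2/(2*pi*0.0292) = 641247
fc = 641247 * 0.000680521 = 436.38 Hz


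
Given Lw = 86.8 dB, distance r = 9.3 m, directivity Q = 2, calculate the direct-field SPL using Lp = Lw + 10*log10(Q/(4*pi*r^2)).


4*pi*r^2 = 4*pi*9.3^2 = 1086.87 m^2
Q / (4*pi*r^2) = 2 / 1086.87 = 0.00184015
Lp = 86.8 + 10*log10(0.00184015) = 59.449 dB


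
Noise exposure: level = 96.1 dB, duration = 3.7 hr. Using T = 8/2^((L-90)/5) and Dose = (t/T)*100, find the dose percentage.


T_allowed = 8 / 2^((96.1 - 90)/5) = 3.43426 hr
Dose = 3.7 / 3.43426 * 100 = 107.74 %


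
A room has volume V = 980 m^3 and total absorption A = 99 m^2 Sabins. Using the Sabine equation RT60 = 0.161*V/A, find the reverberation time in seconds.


RT60 = 0.161 * 980 / 99 = 1.5937 s


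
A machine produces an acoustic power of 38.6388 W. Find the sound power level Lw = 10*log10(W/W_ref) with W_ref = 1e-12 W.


W / W_ref = 38.6388 / 1e-12 = 3.86388e+13
Lw = 10 * log10(3.86388e+13) = 135.87 dB


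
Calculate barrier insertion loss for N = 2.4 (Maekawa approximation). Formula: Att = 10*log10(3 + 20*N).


3 + 20*N = 3 + 20*2.4 = 51
Att = 10*log10(51) = 17.076 dB


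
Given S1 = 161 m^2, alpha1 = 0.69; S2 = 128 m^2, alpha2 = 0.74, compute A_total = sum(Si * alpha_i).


161 * 0.69 = 111.09
128 * 0.74 = 94.72
A_total = 111.09 + 94.72 = 205.81 m^2


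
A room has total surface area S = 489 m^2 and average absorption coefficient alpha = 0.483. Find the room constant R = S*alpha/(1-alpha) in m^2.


R = 489 * 0.483 / (1 - 0.483) = 456.84 m^2


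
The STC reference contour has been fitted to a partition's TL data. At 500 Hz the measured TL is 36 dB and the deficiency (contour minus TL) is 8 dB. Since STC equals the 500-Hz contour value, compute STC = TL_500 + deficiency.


By ASTM E413, STC = value of the fitted reference contour at 500 Hz.
Contour value at 500 Hz = TL_500 + deficiency = 36 + 8 = 44
STC = 44


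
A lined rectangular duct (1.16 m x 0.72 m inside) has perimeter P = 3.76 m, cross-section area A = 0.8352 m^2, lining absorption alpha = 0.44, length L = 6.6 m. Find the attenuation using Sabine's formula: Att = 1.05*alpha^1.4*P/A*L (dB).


alpha^1.4 = 0.44^1.4 = 0.316835
Attenuation rate = 1.05 * alpha^1.4 * P / A
= 1.05 * 0.316835 * 3.76 / 0.8352 = 1.49768 dB/m
Total Att = 1.49768 * 6.6 = 9.8847 dB


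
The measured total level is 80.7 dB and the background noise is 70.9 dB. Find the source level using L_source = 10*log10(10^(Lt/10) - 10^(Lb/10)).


10^(80.7/10) = 1.1749e+08
10^(70.9/10) = 1.23027e+07
Difference = 1.1749e+08 - 1.23027e+07 = 1.05187e+08
L_source = 10*log10(1.05187e+08) = 80.22 dB


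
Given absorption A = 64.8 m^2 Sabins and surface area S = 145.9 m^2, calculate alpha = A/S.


Absorption coefficient = absorbed power / incident power
alpha = A / S = 64.8 / 145.9 = 0.44414


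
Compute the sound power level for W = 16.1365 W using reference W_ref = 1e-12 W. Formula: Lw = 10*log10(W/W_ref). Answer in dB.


W / W_ref = 16.1365 / 1e-12 = 1.61365e+13
Lw = 10 * log10(1.61365e+13) = 132.08 dB


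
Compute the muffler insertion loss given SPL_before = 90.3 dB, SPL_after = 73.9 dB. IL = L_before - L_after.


Insertion loss = SPL without muffler - SPL with muffler
IL = 90.3 - 73.9 = 16.4 dB


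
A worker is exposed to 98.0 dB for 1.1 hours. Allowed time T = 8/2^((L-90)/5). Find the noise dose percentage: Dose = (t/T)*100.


T_allowed = 8 / 2^((98.0 - 90)/5) = 2.63902 hr
Dose = 1.1 / 2.63902 * 100 = 41.682 %


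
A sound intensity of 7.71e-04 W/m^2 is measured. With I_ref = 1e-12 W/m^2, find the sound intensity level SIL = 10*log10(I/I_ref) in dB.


I / I_ref = 7.71e-04 / 1e-12 = 7.71e+08
SIL = 10 * log10(7.71e+08) = 88.871 dB


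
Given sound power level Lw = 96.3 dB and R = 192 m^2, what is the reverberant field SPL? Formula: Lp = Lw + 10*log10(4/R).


4/R = 4/192 = 0.0208333
Lp = 96.3 + 10*log10(0.0208333) = 79.488 dB


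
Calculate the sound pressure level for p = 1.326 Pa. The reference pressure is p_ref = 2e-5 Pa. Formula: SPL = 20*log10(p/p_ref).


p / p_ref = 1.326 / 2e-5 = 66300
SPL = 20 * log10(66300) = 96.43 dB


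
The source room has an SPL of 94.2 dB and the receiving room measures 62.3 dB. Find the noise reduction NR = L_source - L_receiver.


NR = L_source - L_receiver (difference between source and receiving room levels)
NR = 94.2 - 62.3 = 31.9 dB


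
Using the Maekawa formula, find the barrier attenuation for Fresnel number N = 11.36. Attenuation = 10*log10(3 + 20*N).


3 + 20*N = 3 + 20*11.36 = 230.2
Att = 10*log10(230.2) = 23.621 dB


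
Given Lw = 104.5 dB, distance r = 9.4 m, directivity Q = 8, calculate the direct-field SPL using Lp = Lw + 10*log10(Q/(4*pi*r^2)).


4*pi*r^2 = 4*pi*9.4^2 = 1110.36 m^2
Q / (4*pi*r^2) = 8 / 1110.36 = 0.00720487
Lp = 104.5 + 10*log10(0.00720487) = 83.076 dB


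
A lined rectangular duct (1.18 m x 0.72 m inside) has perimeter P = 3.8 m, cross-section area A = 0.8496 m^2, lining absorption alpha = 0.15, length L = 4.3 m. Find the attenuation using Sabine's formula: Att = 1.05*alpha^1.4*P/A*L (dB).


alpha^1.4 = 0.15^1.4 = 0.0702308
Attenuation rate = 1.05 * alpha^1.4 * P / A
= 1.05 * 0.0702308 * 3.8 / 0.8496 = 0.329827 dB/m
Total Att = 0.329827 * 4.3 = 1.4183 dB


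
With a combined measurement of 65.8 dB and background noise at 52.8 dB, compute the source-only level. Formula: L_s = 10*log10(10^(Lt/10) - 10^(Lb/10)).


10^(65.8/10) = 3.80189e+06
10^(52.8/10) = 190546
Difference = 3.80189e+06 - 190546 = 3.61134e+06
L_source = 10*log10(3.61134e+06) = 65.577 dB


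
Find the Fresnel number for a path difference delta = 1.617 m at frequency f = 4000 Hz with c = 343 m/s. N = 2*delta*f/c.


N = 2*delta*f/c = 2*delta/lambda, where lambda = c/f
lambda = 343 / 4000 = 0.08575 m
N = 2 * 1.617 / 0.08575 = 37.714


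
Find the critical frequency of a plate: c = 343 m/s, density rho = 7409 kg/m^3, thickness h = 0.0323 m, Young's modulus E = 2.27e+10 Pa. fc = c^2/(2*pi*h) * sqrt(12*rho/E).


12*rho/E = 12*7409/2.27e+10 = 3.91665e-06
sqrt(12*rho/E) = sqrt(3.91665e-06) = 0.00197905
c^2/(2*pi*h) = 343^2/(2*pi*0.0323) = 579703
fc = 579703 * 0.00197905 = 1147.3 Hz


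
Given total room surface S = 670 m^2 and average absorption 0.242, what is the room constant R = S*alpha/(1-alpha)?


R = 670 * 0.242 / (1 - 0.242) = 213.91 m^2


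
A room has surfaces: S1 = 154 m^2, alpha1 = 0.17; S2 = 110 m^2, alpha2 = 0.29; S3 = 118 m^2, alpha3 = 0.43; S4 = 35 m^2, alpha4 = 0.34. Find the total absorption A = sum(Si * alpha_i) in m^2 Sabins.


154 * 0.17 = 26.18
110 * 0.29 = 31.9
118 * 0.43 = 50.74
35 * 0.34 = 11.9
A_total = 26.18 + 31.9 + 50.74 + 11.9 = 120.72 m^2


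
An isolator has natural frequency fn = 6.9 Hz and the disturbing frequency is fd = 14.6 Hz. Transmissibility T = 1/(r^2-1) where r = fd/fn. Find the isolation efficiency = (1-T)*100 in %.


r = 14.6 / 6.9 = 2.11594
r^2 - 1 = 2.11594^2 - 1 = 3.4772
T = 1/3.4772 = 0.287588
Efficiency = (1 - 0.287588)*100 = 71.241 %


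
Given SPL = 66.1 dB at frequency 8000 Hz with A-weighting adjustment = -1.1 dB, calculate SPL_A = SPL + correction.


A-weighting table: 8000 Hz -> -1.1 dB correction
SPL_A = SPL + correction = 66.1 + (-1.1) = 65 dBA


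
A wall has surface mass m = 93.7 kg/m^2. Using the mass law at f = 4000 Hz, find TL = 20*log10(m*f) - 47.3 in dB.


m * f = 93.7 * 4000 = 374800
20*log10(374800) = 111.476 dB
TL = 111.476 - 47.3 = 64.176 dB


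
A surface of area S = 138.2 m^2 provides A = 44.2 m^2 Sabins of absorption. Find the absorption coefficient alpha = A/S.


Absorption coefficient = absorbed power / incident power
alpha = A / S = 44.2 / 138.2 = 0.31983


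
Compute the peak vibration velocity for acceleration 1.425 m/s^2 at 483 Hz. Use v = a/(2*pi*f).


omega = 2*pi*f = 2*pi*483 = 3034.78 rad/s
v = a / omega = 1.425 / 3034.78 = 0.00046956 m/s


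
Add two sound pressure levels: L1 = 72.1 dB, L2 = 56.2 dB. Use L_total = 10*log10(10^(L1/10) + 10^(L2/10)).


10^(72.1/10) = 1.62181e+07
10^(56.2/10) = 416869
Sum = 1.62181e+07 + 416869 = 1.6635e+07
L_total = 10*log10(1.6635e+07) = 72.21 dB


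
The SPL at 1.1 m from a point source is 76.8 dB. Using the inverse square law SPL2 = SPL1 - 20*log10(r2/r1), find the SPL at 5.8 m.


r2/r1 = 5.8/1.1 = 5.27273
Correction = 20*log10(5.27273) = 14.4407 dB
SPL2 = 76.8 - 14.4407 = 62.359 dB


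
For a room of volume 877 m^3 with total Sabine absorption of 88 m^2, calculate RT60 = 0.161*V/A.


RT60 = 0.161 * 877 / 88 = 1.6045 s


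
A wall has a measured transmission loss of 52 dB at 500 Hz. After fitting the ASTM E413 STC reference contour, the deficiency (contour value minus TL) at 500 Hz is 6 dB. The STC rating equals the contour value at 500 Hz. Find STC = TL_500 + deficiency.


By ASTM E413, STC = value of the fitted reference contour at 500 Hz.
Contour value at 500 Hz = TL_500 + deficiency = 52 + 6 = 58
STC = 58


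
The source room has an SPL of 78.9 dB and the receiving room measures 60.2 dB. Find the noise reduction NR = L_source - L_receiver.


NR = L_source - L_receiver (difference between source and receiving room levels)
NR = 78.9 - 60.2 = 18.7 dB


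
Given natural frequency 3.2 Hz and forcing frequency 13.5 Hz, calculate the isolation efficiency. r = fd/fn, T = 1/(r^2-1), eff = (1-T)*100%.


r = 13.5 / 3.2 = 4.21875
r^2 - 1 = 4.21875^2 - 1 = 16.7979
T = 1/16.7979 = 0.0595313
Efficiency = (1 - 0.0595313)*100 = 94.047 %


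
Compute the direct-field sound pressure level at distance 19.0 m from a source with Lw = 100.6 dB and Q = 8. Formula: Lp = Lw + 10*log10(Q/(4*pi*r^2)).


4*pi*r^2 = 4*pi*19.0^2 = 4536.46 m^2
Q / (4*pi*r^2) = 8 / 4536.46 = 0.00176349
Lp = 100.6 + 10*log10(0.00176349) = 73.064 dB


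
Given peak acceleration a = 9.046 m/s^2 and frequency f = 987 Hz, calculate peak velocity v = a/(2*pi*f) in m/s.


omega = 2*pi*f = 2*pi*987 = 6201.5 rad/s
v = a / omega = 9.046 / 6201.5 = 0.0014587 m/s


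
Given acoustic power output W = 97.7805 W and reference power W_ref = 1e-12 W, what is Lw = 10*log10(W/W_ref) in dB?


W / W_ref = 97.7805 / 1e-12 = 9.77805e+13
Lw = 10 * log10(9.77805e+13) = 139.9 dB


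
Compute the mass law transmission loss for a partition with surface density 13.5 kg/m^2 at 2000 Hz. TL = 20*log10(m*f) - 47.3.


m * f = 13.5 * 2000 = 27000
20*log10(27000) = 88.6273 dB
TL = 88.6273 - 47.3 = 41.327 dB


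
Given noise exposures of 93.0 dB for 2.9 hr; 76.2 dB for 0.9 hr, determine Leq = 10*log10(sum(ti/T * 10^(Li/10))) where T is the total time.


T_total = 2.9 + 0.9 = 3.8 hr
(2.9/3.8) * 10^(93.0/10) = 1.5227e+09
(0.9/3.8) * 10^(76.2/10) = 9.87322e+06
Sum = 1.5227e+09 + 9.87322e+06 = 1.53257e+09
Leq = 10*log10(1.53257e+09) = 91.854 dB


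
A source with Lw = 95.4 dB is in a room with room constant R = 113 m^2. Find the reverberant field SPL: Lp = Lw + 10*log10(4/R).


4/R = 4/113 = 0.0353982
Lp = 95.4 + 10*log10(0.0353982) = 80.89 dB


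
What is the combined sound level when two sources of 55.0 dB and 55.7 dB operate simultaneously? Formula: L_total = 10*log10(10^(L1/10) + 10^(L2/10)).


10^(55.0/10) = 316228
10^(55.7/10) = 371535
Sum = 316228 + 371535 = 687763
L_total = 10*log10(687763) = 58.374 dB


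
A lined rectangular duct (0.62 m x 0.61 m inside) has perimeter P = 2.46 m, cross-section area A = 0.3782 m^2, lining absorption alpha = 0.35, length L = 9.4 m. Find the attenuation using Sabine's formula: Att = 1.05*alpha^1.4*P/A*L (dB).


alpha^1.4 = 0.35^1.4 = 0.229983
Attenuation rate = 1.05 * alpha^1.4 * P / A
= 1.05 * 0.229983 * 2.46 / 0.3782 = 1.57072 dB/m
Total Att = 1.57072 * 9.4 = 14.765 dB


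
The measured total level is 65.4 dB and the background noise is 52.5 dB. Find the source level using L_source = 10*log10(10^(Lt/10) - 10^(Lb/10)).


10^(65.4/10) = 3.46737e+06
10^(52.5/10) = 177828
Difference = 3.46737e+06 - 177828 = 3.28954e+06
L_source = 10*log10(3.28954e+06) = 65.171 dB


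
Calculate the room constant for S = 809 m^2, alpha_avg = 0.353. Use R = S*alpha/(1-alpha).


R = 809 * 0.353 / (1 - 0.353) = 441.39 m^2


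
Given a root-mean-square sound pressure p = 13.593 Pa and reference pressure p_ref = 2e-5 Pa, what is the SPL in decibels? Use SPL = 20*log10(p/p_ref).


p / p_ref = 13.593 / 2e-5 = 679650
SPL = 20 * log10(679650) = 116.65 dB


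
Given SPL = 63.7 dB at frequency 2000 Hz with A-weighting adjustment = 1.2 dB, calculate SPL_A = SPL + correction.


A-weighting table: 2000 Hz -> 1.2 dB correction
SPL_A = SPL + correction = 63.7 + (1.2) = 64.9 dBA


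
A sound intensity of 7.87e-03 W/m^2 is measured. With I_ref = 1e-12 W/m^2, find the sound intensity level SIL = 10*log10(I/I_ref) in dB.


I / I_ref = 7.87e-03 / 1e-12 = 7.87e+09
SIL = 10 * log10(7.87e+09) = 98.96 dB


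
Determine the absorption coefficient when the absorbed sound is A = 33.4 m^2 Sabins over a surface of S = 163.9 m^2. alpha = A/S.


Absorption coefficient = absorbed power / incident power
alpha = A / S = 33.4 / 163.9 = 0.20378


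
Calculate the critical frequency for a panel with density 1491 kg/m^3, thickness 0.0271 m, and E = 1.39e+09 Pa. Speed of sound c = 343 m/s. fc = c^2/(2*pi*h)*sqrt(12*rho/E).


12*rho/E = 12*1491/1.39e+09 = 1.28719e-05
sqrt(12*rho/E) = sqrt(1.28719e-05) = 0.00358774
c^2/(2*pi*h) = 343^2/(2*pi*0.0271) = 690938
fc = 690938 * 0.00358774 = 2478.9 Hz


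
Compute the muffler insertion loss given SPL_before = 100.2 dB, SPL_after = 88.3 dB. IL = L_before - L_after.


Insertion loss = SPL without muffler - SPL with muffler
IL = 100.2 - 88.3 = 11.9 dB


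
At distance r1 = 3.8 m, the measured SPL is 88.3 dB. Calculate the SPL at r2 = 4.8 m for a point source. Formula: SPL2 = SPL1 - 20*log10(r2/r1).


r2/r1 = 4.8/3.8 = 1.26316
Correction = 20*log10(1.26316) = 2.02917 dB
SPL2 = 88.3 - 2.02917 = 86.271 dB


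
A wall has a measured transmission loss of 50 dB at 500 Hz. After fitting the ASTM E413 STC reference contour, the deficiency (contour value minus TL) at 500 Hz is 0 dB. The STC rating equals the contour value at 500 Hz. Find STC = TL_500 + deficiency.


By ASTM E413, STC = value of the fitted reference contour at 500 Hz.
Contour value at 500 Hz = TL_500 + deficiency = 50 + 0 = 50
STC = 50


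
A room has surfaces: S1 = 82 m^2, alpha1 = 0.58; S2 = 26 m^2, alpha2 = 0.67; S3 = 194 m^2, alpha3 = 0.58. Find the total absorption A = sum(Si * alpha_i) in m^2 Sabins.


82 * 0.58 = 47.56
26 * 0.67 = 17.42
194 * 0.58 = 112.52
A_total = 47.56 + 17.42 + 112.52 = 177.5 m^2


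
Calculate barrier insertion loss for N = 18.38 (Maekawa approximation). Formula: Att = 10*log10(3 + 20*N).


3 + 20*N = 3 + 20*18.38 = 370.6
Att = 10*log10(370.6) = 25.689 dB


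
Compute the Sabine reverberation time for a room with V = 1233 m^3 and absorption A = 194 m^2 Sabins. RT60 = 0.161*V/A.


RT60 = 0.161 * 1233 / 194 = 1.0233 s


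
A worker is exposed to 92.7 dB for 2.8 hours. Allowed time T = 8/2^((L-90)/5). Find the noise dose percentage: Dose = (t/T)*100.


T_allowed = 8 / 2^((92.7 - 90)/5) = 5.50217 hr
Dose = 2.8 / 5.50217 * 100 = 50.889 %


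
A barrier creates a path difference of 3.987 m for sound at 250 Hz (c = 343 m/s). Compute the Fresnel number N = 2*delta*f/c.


N = 2*delta*f/c = 2*delta/lambda, where lambda = c/f
lambda = 343 / 250 = 1.372 m
N = 2 * 3.987 / 1.372 = 5.812


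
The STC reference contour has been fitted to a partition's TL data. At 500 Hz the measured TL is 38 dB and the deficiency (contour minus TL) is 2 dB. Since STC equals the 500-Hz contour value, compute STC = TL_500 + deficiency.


By ASTM E413, STC = value of the fitted reference contour at 500 Hz.
Contour value at 500 Hz = TL_500 + deficiency = 38 + 2 = 40
STC = 40


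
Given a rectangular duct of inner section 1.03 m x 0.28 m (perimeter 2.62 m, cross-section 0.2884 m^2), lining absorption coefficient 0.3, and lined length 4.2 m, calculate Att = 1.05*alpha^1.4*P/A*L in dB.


alpha^1.4 = 0.3^1.4 = 0.18534
Attenuation rate = 1.05 * alpha^1.4 * P / A
= 1.05 * 0.18534 * 2.62 / 0.2884 = 1.76793 dB/m
Total Att = 1.76793 * 4.2 = 7.4253 dB


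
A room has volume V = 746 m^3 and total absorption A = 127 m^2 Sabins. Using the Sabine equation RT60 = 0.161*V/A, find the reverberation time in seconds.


RT60 = 0.161 * 746 / 127 = 0.94572 s


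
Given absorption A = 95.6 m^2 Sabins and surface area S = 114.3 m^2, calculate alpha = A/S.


Absorption coefficient = absorbed power / incident power
alpha = A / S = 95.6 / 114.3 = 0.8364


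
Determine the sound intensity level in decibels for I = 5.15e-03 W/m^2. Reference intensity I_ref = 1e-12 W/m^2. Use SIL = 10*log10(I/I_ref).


I / I_ref = 5.15e-03 / 1e-12 = 5.15e+09
SIL = 10 * log10(5.15e+09) = 97.118 dB


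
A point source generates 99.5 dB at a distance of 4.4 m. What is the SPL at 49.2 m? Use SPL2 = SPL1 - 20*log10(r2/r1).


r2/r1 = 49.2/4.4 = 11.1818
Correction = 20*log10(11.1818) = 20.9702 dB
SPL2 = 99.5 - 20.9702 = 78.53 dB


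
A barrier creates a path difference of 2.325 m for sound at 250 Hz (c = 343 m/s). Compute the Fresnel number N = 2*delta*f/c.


N = 2*delta*f/c = 2*delta/lambda, where lambda = c/f
lambda = 343 / 250 = 1.372 m
N = 2 * 2.325 / 1.372 = 3.3892


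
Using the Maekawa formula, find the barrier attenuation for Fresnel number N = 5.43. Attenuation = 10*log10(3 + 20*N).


3 + 20*N = 3 + 20*5.43 = 111.6
Att = 10*log10(111.6) = 20.477 dB


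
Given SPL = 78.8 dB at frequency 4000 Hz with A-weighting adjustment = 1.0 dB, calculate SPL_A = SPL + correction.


A-weighting table: 4000 Hz -> 1.0 dB correction
SPL_A = SPL + correction = 78.8 + (1.0) = 79.8 dBA


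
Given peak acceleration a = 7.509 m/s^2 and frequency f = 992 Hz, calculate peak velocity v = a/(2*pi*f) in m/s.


omega = 2*pi*f = 2*pi*992 = 6232.92 rad/s
v = a / omega = 7.509 / 6232.92 = 0.0012047 m/s


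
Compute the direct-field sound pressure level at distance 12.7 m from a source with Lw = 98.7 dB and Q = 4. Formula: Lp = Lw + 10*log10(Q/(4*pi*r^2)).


4*pi*r^2 = 4*pi*12.7^2 = 2026.83 m^2
Q / (4*pi*r^2) = 4 / 2026.83 = 0.00197353
Lp = 98.7 + 10*log10(0.00197353) = 71.652 dB


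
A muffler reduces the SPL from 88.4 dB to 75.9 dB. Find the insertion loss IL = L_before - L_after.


Insertion loss = SPL without muffler - SPL with muffler
IL = 88.4 - 75.9 = 12.5 dB


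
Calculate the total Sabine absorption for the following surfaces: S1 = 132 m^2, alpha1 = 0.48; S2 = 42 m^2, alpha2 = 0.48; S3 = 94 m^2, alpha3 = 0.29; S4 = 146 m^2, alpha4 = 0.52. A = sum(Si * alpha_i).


132 * 0.48 = 63.36
42 * 0.48 = 20.16
94 * 0.29 = 27.26
146 * 0.52 = 75.92
A_total = 63.36 + 20.16 + 27.26 + 75.92 = 186.7 m^2


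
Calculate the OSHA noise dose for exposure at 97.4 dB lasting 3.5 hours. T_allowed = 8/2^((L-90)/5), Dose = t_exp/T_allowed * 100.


T_allowed = 8 / 2^((97.4 - 90)/5) = 2.86791 hr
Dose = 3.5 / 2.86791 * 100 = 122.04 %


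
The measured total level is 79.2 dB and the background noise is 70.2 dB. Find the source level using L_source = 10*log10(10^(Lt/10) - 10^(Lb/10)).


10^(79.2/10) = 8.31764e+07
10^(70.2/10) = 1.04713e+07
Difference = 8.31764e+07 - 1.04713e+07 = 7.27051e+07
L_source = 10*log10(7.27051e+07) = 78.616 dB


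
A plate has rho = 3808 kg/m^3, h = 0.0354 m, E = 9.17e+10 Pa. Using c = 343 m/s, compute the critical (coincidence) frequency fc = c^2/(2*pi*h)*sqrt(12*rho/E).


12*rho/E = 12*3808/9.17e+10 = 4.98321e-07
sqrt(12*rho/E) = sqrt(4.98321e-07) = 0.000705919
c^2/(2*pi*h) = 343^2/(2*pi*0.0354) = 528938
fc = 528938 * 0.000705919 = 373.39 Hz


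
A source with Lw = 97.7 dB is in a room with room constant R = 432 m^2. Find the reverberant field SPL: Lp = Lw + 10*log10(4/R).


4/R = 4/432 = 0.00925926
Lp = 97.7 + 10*log10(0.00925926) = 77.366 dB


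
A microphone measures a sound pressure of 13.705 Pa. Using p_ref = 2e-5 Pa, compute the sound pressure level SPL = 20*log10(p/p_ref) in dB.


p / p_ref = 13.705 / 2e-5 = 685250
SPL = 20 * log10(685250) = 116.72 dB


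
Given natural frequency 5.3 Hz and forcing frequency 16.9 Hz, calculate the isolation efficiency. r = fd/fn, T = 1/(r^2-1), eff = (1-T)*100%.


r = 16.9 / 5.3 = 3.18868
r^2 - 1 = 3.18868^2 - 1 = 9.16768
T = 1/9.16768 = 0.109079
Efficiency = (1 - 0.109079)*100 = 89.092 %


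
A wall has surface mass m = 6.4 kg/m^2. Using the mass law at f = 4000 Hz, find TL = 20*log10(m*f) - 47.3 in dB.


m * f = 6.4 * 4000 = 25600
20*log10(25600) = 88.1648 dB
TL = 88.1648 - 47.3 = 40.865 dB


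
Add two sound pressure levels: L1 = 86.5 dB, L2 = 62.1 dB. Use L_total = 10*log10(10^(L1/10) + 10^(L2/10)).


10^(86.5/10) = 4.46684e+08
10^(62.1/10) = 1.62181e+06
Sum = 4.46684e+08 + 1.62181e+06 = 4.48306e+08
L_total = 10*log10(4.48306e+08) = 86.516 dB


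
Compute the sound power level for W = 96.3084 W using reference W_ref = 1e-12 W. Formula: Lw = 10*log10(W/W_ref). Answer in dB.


W / W_ref = 96.3084 / 1e-12 = 9.63084e+13
Lw = 10 * log10(9.63084e+13) = 139.84 dB


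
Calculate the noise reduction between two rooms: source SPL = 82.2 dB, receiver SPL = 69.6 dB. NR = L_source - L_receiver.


NR = L_source - L_receiver (difference between source and receiving room levels)
NR = 82.2 - 69.6 = 12.6 dB


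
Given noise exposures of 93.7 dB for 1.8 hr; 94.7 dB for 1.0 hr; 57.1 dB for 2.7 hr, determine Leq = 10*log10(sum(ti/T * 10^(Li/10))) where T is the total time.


T_total = 1.8 + 1.0 + 2.7 = 5.5 hr
(1.8/5.5) * 10^(93.7/10) = 7.67202e+08
(1.0/5.5) * 10^(94.7/10) = 5.36583e+08
(2.7/5.5) * 10^(57.1/10) = 251768
Sum = 7.67202e+08 + 5.36583e+08 + 251768 = 1.30404e+09
Leq = 10*log10(1.30404e+09) = 91.153 dB


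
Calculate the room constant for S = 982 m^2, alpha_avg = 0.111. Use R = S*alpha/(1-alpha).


R = 982 * 0.111 / (1 - 0.111) = 122.61 m^2


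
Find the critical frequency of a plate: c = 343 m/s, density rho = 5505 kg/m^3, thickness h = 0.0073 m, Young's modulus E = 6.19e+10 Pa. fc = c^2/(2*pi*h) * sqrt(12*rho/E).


12*rho/E = 12*5505/6.19e+10 = 1.06721e-06
sqrt(12*rho/E) = sqrt(1.06721e-06) = 0.00103306
c^2/(2*pi*h) = 343^2/(2*pi*0.0073) = 2.56499e+06
fc = 2.56499e+06 * 0.00103306 = 2649.8 Hz


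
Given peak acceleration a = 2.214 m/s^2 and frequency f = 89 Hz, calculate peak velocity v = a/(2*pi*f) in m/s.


omega = 2*pi*f = 2*pi*89 = 559.203 rad/s
v = a / omega = 2.214 / 559.203 = 0.0039592 m/s


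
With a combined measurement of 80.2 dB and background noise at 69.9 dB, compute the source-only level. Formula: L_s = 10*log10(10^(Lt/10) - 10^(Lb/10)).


10^(80.2/10) = 1.04713e+08
10^(69.9/10) = 9.77237e+06
Difference = 1.04713e+08 - 9.77237e+06 = 9.49406e+07
L_source = 10*log10(9.49406e+07) = 79.775 dB


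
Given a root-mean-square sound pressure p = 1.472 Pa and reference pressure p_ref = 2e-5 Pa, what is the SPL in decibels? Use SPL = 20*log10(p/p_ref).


p / p_ref = 1.472 / 2e-5 = 73600
SPL = 20 * log10(73600) = 97.338 dB


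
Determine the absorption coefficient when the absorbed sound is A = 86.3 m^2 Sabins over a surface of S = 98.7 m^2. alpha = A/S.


Absorption coefficient = absorbed power / incident power
alpha = A / S = 86.3 / 98.7 = 0.87437


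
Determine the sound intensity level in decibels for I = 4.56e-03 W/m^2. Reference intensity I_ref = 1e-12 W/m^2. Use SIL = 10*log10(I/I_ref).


I / I_ref = 4.56e-03 / 1e-12 = 4.56e+09
SIL = 10 * log10(4.56e+09) = 96.59 dB


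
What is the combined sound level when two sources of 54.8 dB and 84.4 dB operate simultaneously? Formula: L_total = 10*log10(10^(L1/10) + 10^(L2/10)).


10^(54.8/10) = 301995
10^(84.4/10) = 2.75423e+08
Sum = 301995 + 2.75423e+08 = 2.75725e+08
L_total = 10*log10(2.75725e+08) = 84.405 dB


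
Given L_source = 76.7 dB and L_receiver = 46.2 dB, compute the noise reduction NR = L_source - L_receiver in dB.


NR = L_source - L_receiver (difference between source and receiving room levels)
NR = 76.7 - 46.2 = 30.5 dB


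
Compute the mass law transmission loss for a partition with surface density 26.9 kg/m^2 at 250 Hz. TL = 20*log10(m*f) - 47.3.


m * f = 26.9 * 250 = 6725
20*log10(6725) = 76.5538 dB
TL = 76.5538 - 47.3 = 29.254 dB


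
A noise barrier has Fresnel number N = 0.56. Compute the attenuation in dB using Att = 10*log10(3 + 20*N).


3 + 20*N = 3 + 20*0.56 = 14.2
Att = 10*log10(14.2) = 11.523 dB


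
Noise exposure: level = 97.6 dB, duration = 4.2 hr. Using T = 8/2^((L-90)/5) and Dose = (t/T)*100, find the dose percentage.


T_allowed = 8 / 2^((97.6 - 90)/5) = 2.78949 hr
Dose = 4.2 / 2.78949 * 100 = 150.57 %


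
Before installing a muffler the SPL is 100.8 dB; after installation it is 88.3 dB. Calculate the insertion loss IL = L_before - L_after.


Insertion loss = SPL without muffler - SPL with muffler
IL = 100.8 - 88.3 = 12.5 dB


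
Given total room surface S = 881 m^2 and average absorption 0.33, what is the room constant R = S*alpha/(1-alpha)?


R = 881 * 0.33 / (1 - 0.33) = 433.93 m^2


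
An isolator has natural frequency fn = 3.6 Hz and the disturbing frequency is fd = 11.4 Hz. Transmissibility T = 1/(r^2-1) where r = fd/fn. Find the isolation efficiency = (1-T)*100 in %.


r = 11.4 / 3.6 = 3.16667
r^2 - 1 = 3.16667^2 - 1 = 9.0278
T = 1/9.0278 = 0.110769
Efficiency = (1 - 0.110769)*100 = 88.923 %


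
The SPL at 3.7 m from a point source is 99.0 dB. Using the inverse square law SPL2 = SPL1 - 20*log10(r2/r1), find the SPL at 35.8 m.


r2/r1 = 35.8/3.7 = 9.67568
Correction = 20*log10(9.67568) = 19.7136 dB
SPL2 = 99.0 - 19.7136 = 79.286 dB


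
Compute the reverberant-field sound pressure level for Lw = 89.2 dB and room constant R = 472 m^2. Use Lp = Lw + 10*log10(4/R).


4/R = 4/472 = 0.00847458
Lp = 89.2 + 10*log10(0.00847458) = 68.481 dB


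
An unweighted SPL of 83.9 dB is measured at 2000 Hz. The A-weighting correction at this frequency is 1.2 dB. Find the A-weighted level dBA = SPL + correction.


A-weighting table: 2000 Hz -> 1.2 dB correction
SPL_A = SPL + correction = 83.9 + (1.2) = 85.1 dBA


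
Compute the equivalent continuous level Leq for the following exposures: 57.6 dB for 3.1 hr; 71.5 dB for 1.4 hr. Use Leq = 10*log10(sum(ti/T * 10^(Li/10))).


T_total = 3.1 + 1.4 = 4.5 hr
(3.1/4.5) * 10^(57.6/10) = 396414
(1.4/4.5) * 10^(71.5/10) = 4.39456e+06
Sum = 396414 + 4.39456e+06 = 4.79097e+06
Leq = 10*log10(4.79097e+06) = 66.804 dB


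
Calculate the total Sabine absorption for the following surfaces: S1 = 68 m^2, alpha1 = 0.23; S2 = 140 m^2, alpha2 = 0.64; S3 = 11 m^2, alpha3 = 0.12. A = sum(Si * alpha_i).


68 * 0.23 = 15.64
140 * 0.64 = 89.6
11 * 0.12 = 1.32
A_total = 15.64 + 89.6 + 1.32 = 106.56 m^2


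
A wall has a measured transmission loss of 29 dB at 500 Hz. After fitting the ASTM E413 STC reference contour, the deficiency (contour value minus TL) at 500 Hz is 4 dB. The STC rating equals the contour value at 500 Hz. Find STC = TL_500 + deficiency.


By ASTM E413, STC = value of the fitted reference contour at 500 Hz.
Contour value at 500 Hz = TL_500 + deficiency = 29 + 4 = 33
STC = 33


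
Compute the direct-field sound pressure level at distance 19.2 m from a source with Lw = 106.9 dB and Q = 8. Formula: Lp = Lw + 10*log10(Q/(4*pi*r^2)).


4*pi*r^2 = 4*pi*19.2^2 = 4632.47 m^2
Q / (4*pi*r^2) = 8 / 4632.47 = 0.00172694
Lp = 106.9 + 10*log10(0.00172694) = 79.273 dB


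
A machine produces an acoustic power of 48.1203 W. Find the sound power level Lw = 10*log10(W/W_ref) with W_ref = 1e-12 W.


W / W_ref = 48.1203 / 1e-12 = 4.81203e+13
Lw = 10 * log10(4.81203e+13) = 136.82 dB


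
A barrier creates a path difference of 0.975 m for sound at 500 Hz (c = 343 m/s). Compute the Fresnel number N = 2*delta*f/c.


N = 2*delta*f/c = 2*delta/lambda, where lambda = c/f
lambda = 343 / 500 = 0.686 m
N = 2 * 0.975 / 0.686 = 2.8426


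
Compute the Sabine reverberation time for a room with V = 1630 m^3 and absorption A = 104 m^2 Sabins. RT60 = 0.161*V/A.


RT60 = 0.161 * 1630 / 104 = 2.5234 s


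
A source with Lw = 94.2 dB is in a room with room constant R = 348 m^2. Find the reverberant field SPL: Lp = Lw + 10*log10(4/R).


4/R = 4/348 = 0.0114943
Lp = 94.2 + 10*log10(0.0114943) = 74.805 dB


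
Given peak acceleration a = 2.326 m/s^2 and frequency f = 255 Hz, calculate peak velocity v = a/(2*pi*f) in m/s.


omega = 2*pi*f = 2*pi*255 = 1602.21 rad/s
v = a / omega = 2.326 / 1602.21 = 0.0014517 m/s


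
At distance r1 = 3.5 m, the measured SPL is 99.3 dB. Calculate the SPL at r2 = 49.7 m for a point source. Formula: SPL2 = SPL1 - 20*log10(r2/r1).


r2/r1 = 49.7/3.5 = 14.2
Correction = 20*log10(14.2) = 23.0458 dB
SPL2 = 99.3 - 23.0458 = 76.254 dB


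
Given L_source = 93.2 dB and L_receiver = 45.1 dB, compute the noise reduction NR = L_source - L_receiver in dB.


NR = L_source - L_receiver (difference between source and receiving room levels)
NR = 93.2 - 45.1 = 48.1 dB


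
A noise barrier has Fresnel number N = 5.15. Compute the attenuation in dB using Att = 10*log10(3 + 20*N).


3 + 20*N = 3 + 20*5.15 = 106
Att = 10*log10(106) = 20.253 dB


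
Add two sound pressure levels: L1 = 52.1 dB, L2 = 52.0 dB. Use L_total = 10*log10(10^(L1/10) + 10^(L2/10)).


10^(52.1/10) = 162181
10^(52.0/10) = 158489
Sum = 162181 + 158489 = 320670
L_total = 10*log10(320670) = 55.061 dB


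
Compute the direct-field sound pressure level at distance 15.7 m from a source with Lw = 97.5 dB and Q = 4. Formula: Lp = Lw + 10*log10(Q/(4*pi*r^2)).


4*pi*r^2 = 4*pi*15.7^2 = 3097.48 m^2
Q / (4*pi*r^2) = 4 / 3097.48 = 0.00129137
Lp = 97.5 + 10*log10(0.00129137) = 68.611 dB


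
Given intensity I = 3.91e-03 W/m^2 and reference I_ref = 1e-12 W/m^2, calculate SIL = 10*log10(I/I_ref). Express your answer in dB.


I / I_ref = 3.91e-03 / 1e-12 = 3.91e+09
SIL = 10 * log10(3.91e+09) = 95.922 dB


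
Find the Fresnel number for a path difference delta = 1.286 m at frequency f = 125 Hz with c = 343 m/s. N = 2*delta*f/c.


N = 2*delta*f/c = 2*delta/lambda, where lambda = c/f
lambda = 343 / 125 = 2.744 m
N = 2 * 1.286 / 2.744 = 0.93732


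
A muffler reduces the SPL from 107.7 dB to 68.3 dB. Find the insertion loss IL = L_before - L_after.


Insertion loss = SPL without muffler - SPL with muffler
IL = 107.7 - 68.3 = 39.4 dB


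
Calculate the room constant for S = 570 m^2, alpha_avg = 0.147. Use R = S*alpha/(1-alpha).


R = 570 * 0.147 / (1 - 0.147) = 98.23 m^2


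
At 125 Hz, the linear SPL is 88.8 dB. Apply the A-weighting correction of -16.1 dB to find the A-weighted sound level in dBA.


A-weighting table: 125 Hz -> -16.1 dB correction
SPL_A = SPL + correction = 88.8 + (-16.1) = 72.7 dBA


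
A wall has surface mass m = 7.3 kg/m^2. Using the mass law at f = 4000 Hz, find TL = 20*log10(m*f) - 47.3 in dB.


m * f = 7.3 * 4000 = 29200
20*log10(29200) = 89.3077 dB
TL = 89.3077 - 47.3 = 42.008 dB


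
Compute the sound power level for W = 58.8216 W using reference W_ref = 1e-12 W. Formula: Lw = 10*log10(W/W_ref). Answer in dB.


W / W_ref = 58.8216 / 1e-12 = 5.88216e+13
Lw = 10 * log10(5.88216e+13) = 137.7 dB


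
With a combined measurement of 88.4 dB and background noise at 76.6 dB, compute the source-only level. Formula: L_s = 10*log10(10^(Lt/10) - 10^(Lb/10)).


10^(88.4/10) = 6.91831e+08
10^(76.6/10) = 4.57088e+07
Difference = 6.91831e+08 - 4.57088e+07 = 6.46122e+08
L_source = 10*log10(6.46122e+08) = 88.103 dB


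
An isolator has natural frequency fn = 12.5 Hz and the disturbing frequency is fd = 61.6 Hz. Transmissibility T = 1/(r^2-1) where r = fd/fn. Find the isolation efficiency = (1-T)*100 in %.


r = 61.6 / 12.5 = 4.928
r^2 - 1 = 4.928^2 - 1 = 23.2852
T = 1/23.2852 = 0.0429457
Efficiency = (1 - 0.0429457)*100 = 95.705 %


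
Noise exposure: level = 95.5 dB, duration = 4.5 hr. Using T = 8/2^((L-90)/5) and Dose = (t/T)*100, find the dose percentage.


T_allowed = 8 / 2^((95.5 - 90)/5) = 3.73213 hr
Dose = 4.5 / 3.73213 * 100 = 120.57 %


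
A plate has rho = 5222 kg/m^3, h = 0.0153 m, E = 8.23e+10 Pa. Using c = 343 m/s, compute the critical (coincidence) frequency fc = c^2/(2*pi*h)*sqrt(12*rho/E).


12*rho/E = 12*5222/8.23e+10 = 7.61409e-07
sqrt(12*rho/E) = sqrt(7.61409e-07) = 0.000872588
c^2/(2*pi*h) = 343^2/(2*pi*0.0153) = 1.22382e+06
fc = 1.22382e+06 * 0.000872588 = 1067.9 Hz


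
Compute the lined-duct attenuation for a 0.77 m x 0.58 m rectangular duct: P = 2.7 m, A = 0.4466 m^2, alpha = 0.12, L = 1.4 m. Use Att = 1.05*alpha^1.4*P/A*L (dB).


alpha^1.4 = 0.12^1.4 = 0.0513871
Attenuation rate = 1.05 * alpha^1.4 * P / A
= 1.05 * 0.0513871 * 2.7 / 0.4466 = 0.326203 dB/m
Total Att = 0.326203 * 1.4 = 0.45668 dB


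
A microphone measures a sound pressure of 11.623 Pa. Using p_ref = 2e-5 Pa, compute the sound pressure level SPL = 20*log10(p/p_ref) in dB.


p / p_ref = 11.623 / 2e-5 = 581150
SPL = 20 * log10(581150) = 115.29 dB


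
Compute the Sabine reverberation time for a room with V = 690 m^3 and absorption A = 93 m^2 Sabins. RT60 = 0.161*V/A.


RT60 = 0.161 * 690 / 93 = 1.1945 s


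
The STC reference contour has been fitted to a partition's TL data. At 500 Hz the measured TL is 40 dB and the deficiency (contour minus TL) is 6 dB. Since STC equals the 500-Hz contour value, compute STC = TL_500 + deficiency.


By ASTM E413, STC = value of the fitted reference contour at 500 Hz.
Contour value at 500 Hz = TL_500 + deficiency = 40 + 6 = 46
STC = 46


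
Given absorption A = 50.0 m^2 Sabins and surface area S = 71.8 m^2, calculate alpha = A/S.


Absorption coefficient = absorbed power / incident power
alpha = A / S = 50.0 / 71.8 = 0.69638


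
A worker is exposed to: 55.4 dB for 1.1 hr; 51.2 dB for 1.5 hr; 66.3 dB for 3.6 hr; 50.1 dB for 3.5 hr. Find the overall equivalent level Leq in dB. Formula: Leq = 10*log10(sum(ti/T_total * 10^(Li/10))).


T_total = 1.1 + 1.5 + 3.6 + 3.5 = 9.7 hr
(1.1/9.7) * 10^(55.4/10) = 39320.7
(1.5/9.7) * 10^(51.2/10) = 20385.4
(3.6/9.7) * 10^(66.3/10) = 1.58318e+06
(3.5/9.7) * 10^(50.1/10) = 36922.9
Sum = 39320.7 + 20385.4 + 1.58318e+06 + 36922.9 = 1.67981e+06
Leq = 10*log10(1.67981e+06) = 62.253 dB


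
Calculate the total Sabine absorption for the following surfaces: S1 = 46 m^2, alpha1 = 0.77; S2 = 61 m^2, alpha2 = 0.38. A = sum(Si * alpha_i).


46 * 0.77 = 35.42
61 * 0.38 = 23.18
A_total = 35.42 + 23.18 = 58.6 m^2


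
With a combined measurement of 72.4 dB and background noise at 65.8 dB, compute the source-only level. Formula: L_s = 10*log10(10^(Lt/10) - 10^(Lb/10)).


10^(72.4/10) = 1.7378e+07
10^(65.8/10) = 3.80189e+06
Difference = 1.7378e+07 - 3.80189e+06 = 1.35761e+07
L_source = 10*log10(1.35761e+07) = 71.328 dB


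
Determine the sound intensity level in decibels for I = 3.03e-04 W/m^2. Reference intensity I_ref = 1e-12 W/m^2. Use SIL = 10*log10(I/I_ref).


I / I_ref = 3.03e-04 / 1e-12 = 3.03e+08
SIL = 10 * log10(3.03e+08) = 84.814 dB


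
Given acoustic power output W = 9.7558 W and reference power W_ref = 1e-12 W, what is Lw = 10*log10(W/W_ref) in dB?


W / W_ref = 9.7558 / 1e-12 = 9.7558e+12
Lw = 10 * log10(9.7558e+12) = 129.89 dB


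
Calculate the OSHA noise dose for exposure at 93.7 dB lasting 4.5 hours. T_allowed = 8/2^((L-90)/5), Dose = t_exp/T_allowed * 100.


T_allowed = 8 / 2^((93.7 - 90)/5) = 4.78991 hr
Dose = 4.5 / 4.78991 * 100 = 93.947 %


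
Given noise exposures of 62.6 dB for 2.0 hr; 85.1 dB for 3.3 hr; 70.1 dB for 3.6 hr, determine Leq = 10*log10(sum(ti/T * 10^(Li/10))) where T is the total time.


T_total = 2.0 + 3.3 + 3.6 = 8.9 hr
(2.0/8.9) * 10^(62.6/10) = 408922
(3.3/8.9) * 10^(85.1/10) = 1.19984e+08
(3.6/8.9) * 10^(70.1/10) = 4.13916e+06
Sum = 408922 + 1.19984e+08 + 4.13916e+06 = 1.24532e+08
Leq = 10*log10(1.24532e+08) = 80.953 dB
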